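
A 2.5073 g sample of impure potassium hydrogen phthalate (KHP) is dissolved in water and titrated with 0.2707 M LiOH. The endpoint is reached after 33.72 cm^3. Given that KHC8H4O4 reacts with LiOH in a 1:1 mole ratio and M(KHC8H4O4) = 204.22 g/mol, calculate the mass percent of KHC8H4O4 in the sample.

74.3%

n(LiOH) = 0.2707 x 0.03372 = 0.009128 mol.
n(KHC8H4O4) = 0.009128 / 1 = 0.009128 mol.
mass of KHC8H4O4 = 0.009128 x 204.22 = 1.864 g.
% purity = 1.864 / 2.5073 x 100 = 74.3%.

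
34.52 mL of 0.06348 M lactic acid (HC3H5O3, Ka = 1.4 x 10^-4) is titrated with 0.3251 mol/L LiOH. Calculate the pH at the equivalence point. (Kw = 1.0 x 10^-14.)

8.29

n(HC3H5O3) = 0.06348 x 0.03452 = 0.002191 mol; V(LiOH) at equivalence = 0.002191/0.3251 = 0.006740 L.
At equivalence all the acid is converted to C3H5O3-; total volume = 0.03452 + 0.006740 = 0.04126 L, so [C3H5O3-] = 0.002191/0.04126 = 0.05311 M.
Kb = Kw/Ka = 1.0e-14 / 1.4 x 10^-4 = 7.14e-11.
[OH^-] = sqrt(Kb x [C3H5O3-]) = sqrt(7.14e-11 x 0.05311) = 1.95e-6 M.
pOH = 5.71, so pH = 14.00 - 5.71 = 8.29.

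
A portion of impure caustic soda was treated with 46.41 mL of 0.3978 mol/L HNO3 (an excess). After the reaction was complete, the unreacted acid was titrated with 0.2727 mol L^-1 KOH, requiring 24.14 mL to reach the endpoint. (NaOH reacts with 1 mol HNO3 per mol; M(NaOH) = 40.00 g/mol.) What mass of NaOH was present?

0.475 g

Total n(HNO3) added = 0.3978 x 0.04641 = 0.01846 mol.
n(KOH) used = 0.2727 x 0.02414 = 0.006583 mol, which equals the excess n(HNO3).
So n(HNO3) consumed by the sample = 0.01846 - 0.006583 = 0.01188 mol.
n(NaOH) = 0.01188 / 1 = 0.01188 mol.
mass = 0.01188 mol x 40.00 g/mol = 0.475 g.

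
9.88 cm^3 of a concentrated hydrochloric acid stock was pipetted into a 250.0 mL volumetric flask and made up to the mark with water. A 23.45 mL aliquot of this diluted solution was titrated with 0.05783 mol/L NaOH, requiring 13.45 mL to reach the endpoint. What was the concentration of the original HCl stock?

0.839 M

n(NaOH) = 0.05783 x 0.01345 = 0.0007778 mol.
n(HCl) in the aliquot = 0.0007778 mol.
[diluted HCl] = 0.0007778 / 0.02345 = 0.03317 M.
Dilution factor = 250.0/9.880 = 25.30, so [stock] = 0.03317 x 25.30 = 0.839 M.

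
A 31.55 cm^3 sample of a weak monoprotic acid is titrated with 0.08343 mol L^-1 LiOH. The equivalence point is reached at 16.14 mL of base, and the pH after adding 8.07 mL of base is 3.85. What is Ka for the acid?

8.07 mL is half of the equivalence volume, so this is the half-equivalence point where [HA] = [A^-].
At half-equivalence pH = pKa, so pKa = 3.85.
Ka = 10^(-3.85) = 1.4 x 10^-4.

1.4 x 10^-4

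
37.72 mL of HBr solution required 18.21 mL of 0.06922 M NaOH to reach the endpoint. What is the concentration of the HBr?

0.0334 M

n(NaOH) delivered = 0.06922 x 0.01821 = 0.001260 mol.
For a 1:1 reaction, n(HBr) = 0.001260 mol.
[HBr] = 0.001260 mol / 0.03772 L = 0.0334 M.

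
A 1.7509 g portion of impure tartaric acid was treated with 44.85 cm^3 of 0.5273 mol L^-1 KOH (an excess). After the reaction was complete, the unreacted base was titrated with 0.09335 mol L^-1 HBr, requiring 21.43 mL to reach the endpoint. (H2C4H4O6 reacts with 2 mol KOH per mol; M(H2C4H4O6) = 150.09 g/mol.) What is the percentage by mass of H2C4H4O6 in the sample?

Total n(KOH) added = 0.5273 x 0.04485 = 0.02365 mol.
n(HBr) used = 0.09335 x 0.02143 = 0.002000 mol, which equals the excess n(KOH).
So n(KOH) consumed by the sample = 0.02365 - 0.002000 = 0.02165 mol.
n(H2C4H4O6) = 0.02165 / 2 = 0.01082 mol.
mass H2C4H4O6 = 0.01082 x 150.09 = 1.625 g, so %H2C4H4O6 = 1.625/1.7509 x 100 = 92.8%.

92.8%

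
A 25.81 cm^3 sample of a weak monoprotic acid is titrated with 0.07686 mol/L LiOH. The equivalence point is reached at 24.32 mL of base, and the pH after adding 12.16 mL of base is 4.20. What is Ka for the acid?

12.16 mL is half of the equivalence volume, so this is the half-equivalence point where [HA] = [A^-].
At half-equivalence pH = pKa, so pKa = 4.20.
Ka = 10^(-4.20) = 6.3 x 10^-5.

6.3 x 10^-5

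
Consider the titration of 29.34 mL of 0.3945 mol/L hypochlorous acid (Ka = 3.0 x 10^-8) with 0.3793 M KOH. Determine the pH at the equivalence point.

10.40

n(HClO) = 0.3945 x 0.02934 = 0.01157 mol; V(KOH) at equivalence = 0.01157/0.3793 = 0.03052 L.
At equivalence all the acid is converted to ClO-; total volume = 0.02934 + 0.03052 = 0.05986 L, so [ClO-] = 0.01157/0.05986 = 0.1934 M.
Kb = Kw/Ka = 1.0e-14 / 3.0 x 10^-8 = 3.33e-7.
[OH^-] = sqrt(Kb x [ClO-]) = sqrt(3.33e-7 x 0.1934) = 0.000254 M.
pOH = 3.60, so pH = 14.00 - 3.60 = 10.40.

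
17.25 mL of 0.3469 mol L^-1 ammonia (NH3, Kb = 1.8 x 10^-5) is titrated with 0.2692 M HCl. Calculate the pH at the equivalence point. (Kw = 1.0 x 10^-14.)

n(NH3) = 0.3469 x 0.01725 = 0.005984 mol; V(HCl) at equivalence = 0.005984/0.2692 = 0.02223 L.
At equivalence the base is fully converted to NH4+; total volume = 0.03948 L, so [NH4+] = 0.005984/0.03948 = 0.1516 M.
Ka(NH4+) = Kw/Kb = 1.0e-14 / 1.8 x 10^-5 = 5.56e-10.
[H^+] = sqrt(Ka x [NH4+]) = sqrt(5.56e-10 x 0.1516) = 9.18e-6 M.
pH = -log(9.18e-6) = 5.04.

5.04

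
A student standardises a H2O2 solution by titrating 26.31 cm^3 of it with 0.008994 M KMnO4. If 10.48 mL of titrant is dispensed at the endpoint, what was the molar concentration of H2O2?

n(KMnO4) = 0.008994 x 0.01048 = 9.426e-5 mol.
From the balanced equation, 2 mol KMnO4 reacts with 5 mol H2O2, so n(H2O2) = 9.426e-5 x 5/2 = 0.0002356 mol.
[H2O2] = 0.0002356 / 0.02631 L = 0.00896 M.

0.00896 M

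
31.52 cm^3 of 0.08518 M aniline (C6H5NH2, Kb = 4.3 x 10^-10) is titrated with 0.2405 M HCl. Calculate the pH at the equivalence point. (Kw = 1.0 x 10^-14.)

n(C6H5NH2) = 0.08518 x 0.03152 = 0.002685 mol; V(HCl) at equivalence = 0.002685/0.2405 = 0.01116 L.
At equivalence the base is fully converted to C6H5NH3+; total volume = 0.04268 L, so [C6H5NH3+] = 0.002685/0.04268 = 0.06290 M.
Ka(C6H5NH3+) = Kw/Kb = 1.0e-14 / 4.3 x 10^-10 = 2.33e-5.
[H^+] = sqrt(Ka x [C6H5NH3+]) = sqrt(2.33e-5 x 0.06290) = 0.00121 M.
pH = -log(0.00121) = 2.92.

2.92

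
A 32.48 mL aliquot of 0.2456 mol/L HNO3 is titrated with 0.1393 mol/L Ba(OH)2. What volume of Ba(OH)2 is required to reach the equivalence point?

n(HNO3) = 0.2456 mol/L x 0.03248 L = 0.007977 mol.
The neutralisation is 2 HNO3 : 1 Ba(OH)2, so n(Ba(OH)2) = 0.007977 x 1/2 = 0.003989 mol.
V(Ba(OH)2) = 0.003989 / 0.1393 = 0.02863 L = 28.6 mL.

28.6 mL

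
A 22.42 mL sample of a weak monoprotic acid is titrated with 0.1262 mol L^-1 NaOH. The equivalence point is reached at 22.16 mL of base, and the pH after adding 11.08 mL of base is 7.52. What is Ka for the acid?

11.08 mL is half of the equivalence volume, so this is the half-equivalence point where [HA] = [A^-].
At half-equivalence pH = pKa, so pKa = 7.52.
Ka = 10^(-7.52) = 3.0 x 10^-8.

3.0 x 10^-8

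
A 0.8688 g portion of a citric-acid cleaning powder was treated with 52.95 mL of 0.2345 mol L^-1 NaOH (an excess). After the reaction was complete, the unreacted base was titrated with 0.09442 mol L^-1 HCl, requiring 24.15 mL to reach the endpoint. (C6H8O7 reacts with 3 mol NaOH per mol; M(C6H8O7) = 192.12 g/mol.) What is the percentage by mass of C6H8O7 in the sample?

74.7%

Total n(NaOH) added = 0.2345 x 0.05295 = 0.01242 mol.
n(HCl) used = 0.09442 x 0.02415 = 0.002280 mol, which equals the excess n(NaOH).
So n(NaOH) consumed by the sample = 0.01242 - 0.002280 = 0.01014 mol.
n(C6H8O7) = 0.01014 / 3 = 0.003379 mol.
mass C6H8O7 = 0.003379 x 192.12 = 0.6491 g, so %C6H8O7 = 0.6491/0.8688 x 100 = 74.7%.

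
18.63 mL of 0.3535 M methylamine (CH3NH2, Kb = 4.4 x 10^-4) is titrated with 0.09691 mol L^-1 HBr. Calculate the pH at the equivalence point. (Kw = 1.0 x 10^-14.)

5.88

n(CH3NH2) = 0.3535 x 0.01863 = 0.006586 mol; V(HBr) at equivalence = 0.006586/0.09691 = 0.06796 L.
At equivalence the base is fully converted to CH3NH3+; total volume = 0.08659 L, so [CH3NH3+] = 0.006586/0.08659 = 0.07606 M.
Ka(CH3NH3+) = Kw/Kb = 1.0e-14 / 4.4 x 10^-4 = 2.27e-11.
[H^+] = sqrt(Ka x [CH3NH3+]) = sqrt(2.27e-11 x 0.07606) = 1.31e-6 M.
pH = -log(1.31e-6) = 5.88.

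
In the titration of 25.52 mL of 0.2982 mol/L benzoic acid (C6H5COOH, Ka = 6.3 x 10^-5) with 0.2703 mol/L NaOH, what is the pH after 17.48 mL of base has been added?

Initial n(C6H5COOH) = 0.2982 x 0.02552 = 0.007610 mol.
n(NaOH) added = 0.2703 x 0.01748 = 0.004725 mol, converting that many moles of C6H5COOH to C6H5COO-.
Remaining n(C6H5COOH) = 0.002885 mol; n(C6H5COO-) = 0.004725 mol.
By Henderson-Hasselbalch, pH = pKa + log([A^-]/[HA]) = 4.20 + log(0.004725/0.002885) = 4.20 + (+0.21) = 4.41.

4.41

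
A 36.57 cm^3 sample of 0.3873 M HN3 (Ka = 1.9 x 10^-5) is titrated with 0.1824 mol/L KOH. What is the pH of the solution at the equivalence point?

n(HN3) = 0.3873 x 0.03657 = 0.01416 mol; V(KOH) at equivalence = 0.01416/0.1824 = 0.07765 L.
At equivalence all the acid is converted to N3-; total volume = 0.03657 + 0.07765 = 0.1142 L, so [N3-] = 0.01416/0.1142 = 0.1240 M.
Kb = Kw/Ka = 1.0e-14 / 1.9 x 10^-5 = 5.26e-10.
[OH^-] = sqrt(Kb x [N3-]) = sqrt(5.26e-10 x 0.1240) = 8.08e-6 M.
pOH = 5.09, so pH = 14.00 - 5.09 = 8.91.

8.91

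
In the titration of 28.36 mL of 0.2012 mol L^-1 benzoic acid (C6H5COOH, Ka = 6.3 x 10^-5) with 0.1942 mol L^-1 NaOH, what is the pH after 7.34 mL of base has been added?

3.72

Initial n(C6H5COOH) = 0.2012 x 0.02836 = 0.005706 mol.
n(NaOH) added = 0.1942 x 0.007340 = 0.001425 mol, converting that many moles of C6H5COOH to C6H5COO-.
Remaining n(C6H5COOH) = 0.004281 mol; n(C6H5COO-) = 0.001425 mol.
By Henderson-Hasselbalch, pH = pKa + log([A^-]/[HA]) = 4.20 + log(0.001425/0.004281) = 4.20 + (-0.48) = 3.72.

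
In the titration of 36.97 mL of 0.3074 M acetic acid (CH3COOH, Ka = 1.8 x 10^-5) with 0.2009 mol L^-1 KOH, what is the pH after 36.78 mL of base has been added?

5.01

Initial n(CH3COOH) = 0.3074 x 0.03697 = 0.01136 mol.
n(KOH) added = 0.2009 x 0.03678 = 0.007389 mol, converting that many moles of CH3COOH to CH3COO-.
Remaining n(CH3COOH) = 0.003975 mol; n(CH3COO-) = 0.007389 mol.
By Henderson-Hasselbalch, pH = pKa + log([A^-]/[HA]) = 4.74 + log(0.007389/0.003975) = 4.74 + (+0.27) = 5.01.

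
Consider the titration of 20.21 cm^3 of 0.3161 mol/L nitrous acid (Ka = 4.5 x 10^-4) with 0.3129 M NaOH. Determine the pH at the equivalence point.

8.27

n(HNO2) = 0.3161 x 0.02021 = 0.006388 mol; V(NaOH) at equivalence = 0.006388/0.3129 = 0.02042 L.
At equivalence all the acid is converted to NO2-; total volume = 0.02021 + 0.02042 = 0.04063 L, so [NO2-] = 0.006388/0.04063 = 0.1572 M.
Kb = Kw/Ka = 1.0e-14 / 4.5 x 10^-4 = 2.22e-11.
[OH^-] = sqrt(Kb x [NO2-]) = sqrt(2.22e-11 x 0.1572) = 1.87e-6 M.
pOH = 5.73, so pH = 14.00 - 5.73 = 8.27.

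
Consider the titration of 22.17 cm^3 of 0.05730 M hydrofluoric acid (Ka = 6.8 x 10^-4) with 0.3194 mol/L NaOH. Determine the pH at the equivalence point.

n(HF) = 0.05730 x 0.02217 = 0.001270 mol; V(NaOH) at equivalence = 0.001270/0.3194 = 0.003977 L.
At equivalence all the acid is converted to F-; total volume = 0.02217 + 0.003977 = 0.02615 L, so [F-] = 0.001270/0.02615 = 0.04858 M.
Kb = Kw/Ka = 1.0e-14 / 6.8 x 10^-4 = 1.47e-11.
[OH^-] = sqrt(Kb x [F-]) = sqrt(1.47e-11 x 0.04858) = 8.45e-7 M.
pOH = 6.07, so pH = 14.00 - 6.07 = 7.93.

7.93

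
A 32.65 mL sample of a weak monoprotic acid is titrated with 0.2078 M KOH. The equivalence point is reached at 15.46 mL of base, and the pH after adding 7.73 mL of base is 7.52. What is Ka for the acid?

3.0 x 10^-8

7.73 mL is half of the equivalence volume, so this is the half-equivalence point where [HA] = [A^-].
At half-equivalence pH = pKa, so pKa = 7.52.
Ka = 10^(-7.52) = 3.0 x 10^-8.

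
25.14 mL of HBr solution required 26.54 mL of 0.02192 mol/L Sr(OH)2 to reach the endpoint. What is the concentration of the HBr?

0.0463 M

n(Sr(OH)2) delivered = 0.02192 x 0.02654 = 0.0005818 mol.
The reaction is 2 HBr + 1 Sr(OH)2, so n(HBr) = 0.0005818 x 2/1 = 0.001164 mol.
[HBr] = 0.001164 mol / 0.02514 L = 0.0463 M.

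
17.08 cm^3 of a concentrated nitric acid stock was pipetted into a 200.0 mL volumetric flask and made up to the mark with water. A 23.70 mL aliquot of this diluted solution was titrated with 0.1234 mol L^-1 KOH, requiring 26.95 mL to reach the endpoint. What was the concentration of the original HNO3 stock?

n(KOH) = 0.1234 x 0.02695 = 0.003326 mol.
n(HNO3) in the aliquot = 0.003326 mol.
[diluted HNO3] = 0.003326 / 0.02370 = 0.1403 M.
Dilution factor = 200.0/17.08 = 11.71, so [stock] = 0.1403 x 11.71 = 1.64 M.

1.64 M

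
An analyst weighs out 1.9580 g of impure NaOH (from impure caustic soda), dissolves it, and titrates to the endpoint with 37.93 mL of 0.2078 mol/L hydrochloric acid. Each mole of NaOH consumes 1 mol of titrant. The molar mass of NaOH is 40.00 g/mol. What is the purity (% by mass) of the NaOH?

n(HCl) = 0.2078 x 0.03793 = 0.007882 mol.
n(NaOH) = 0.007882 / 1 = 0.007882 mol.
mass of NaOH = 0.007882 x 40.00 = 0.3153 g.
% purity = 0.3153 / 1.9580 x 100 = 16.1%.

16.1%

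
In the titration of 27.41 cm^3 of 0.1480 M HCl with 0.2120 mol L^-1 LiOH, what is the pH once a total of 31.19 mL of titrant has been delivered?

n(acid) = 0.1480 x 0.02741 = 0.004057 mol; n(LiOH) added = 0.2120 x 0.03119 = 0.006612 mol.
Base is in excess by 0.006612 - 0.004057 = 0.002556 mol in a total volume of 0.05860 L.
[OH^-] = 0.002556/0.05860 = 0.04361 M, so pOH = 1.36 and pH = 14.00 - 1.36 = 12.64.

12.64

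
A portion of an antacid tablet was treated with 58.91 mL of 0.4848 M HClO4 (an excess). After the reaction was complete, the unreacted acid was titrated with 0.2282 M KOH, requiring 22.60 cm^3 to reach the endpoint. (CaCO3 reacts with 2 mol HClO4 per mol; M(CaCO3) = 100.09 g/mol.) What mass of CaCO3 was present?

1.17 g

Total n(HClO4) added = 0.4848 x 0.05891 = 0.02856 mol.
n(KOH) used = 0.2282 x 0.02260 = 0.005157 mol, which equals the excess n(HClO4).
So n(HClO4) consumed by the sample = 0.02856 - 0.005157 = 0.02340 mol.
n(CaCO3) = 0.02340 / 2 = 0.01170 mol.
mass = 0.01170 mol x 100.09 g/mol = 1.17 g.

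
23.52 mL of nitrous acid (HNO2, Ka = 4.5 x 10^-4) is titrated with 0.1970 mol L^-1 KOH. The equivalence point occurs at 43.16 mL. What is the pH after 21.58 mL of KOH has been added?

21.58 mL is exactly half the equivalence volume (43.16/2), i.e. the half-equivalence point.
There, n(HA) = n(A^-), so pH = pKa = -log(4.5 x 10^-4) = 3.35.

3.35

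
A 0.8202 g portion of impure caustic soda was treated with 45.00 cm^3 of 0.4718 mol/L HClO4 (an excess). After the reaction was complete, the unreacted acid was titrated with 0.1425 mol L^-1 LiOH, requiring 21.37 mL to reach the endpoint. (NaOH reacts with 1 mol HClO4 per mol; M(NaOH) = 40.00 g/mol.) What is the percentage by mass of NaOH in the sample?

Total n(HClO4) added = 0.4718 x 0.04500 = 0.02123 mol.
n(LiOH) used = 0.1425 x 0.02137 = 0.003045 mol, which equals the excess n(HClO4).
So n(HClO4) consumed by the sample = 0.02123 - 0.003045 = 0.01819 mol.
n(NaOH) = 0.01819 / 1 = 0.01819 mol.
mass NaOH = 0.01819 x 40.00 = 0.7274 g, so %NaOH = 0.7274/0.8202 x 100 = 88.7%.

88.7%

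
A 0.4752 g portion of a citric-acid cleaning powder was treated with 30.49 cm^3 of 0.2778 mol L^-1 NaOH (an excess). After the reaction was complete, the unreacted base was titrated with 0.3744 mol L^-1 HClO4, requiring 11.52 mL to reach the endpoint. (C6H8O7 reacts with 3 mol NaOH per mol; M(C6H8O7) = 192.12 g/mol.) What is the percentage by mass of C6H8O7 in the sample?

56.0%

Total n(NaOH) added = 0.2778 x 0.03049 = 0.008470 mol.
n(HClO4) used = 0.3744 x 0.01152 = 0.004313 mol, which equals the excess n(NaOH).
So n(NaOH) consumed by the sample = 0.008470 - 0.004313 = 0.004157 mol.
n(C6H8O7) = 0.004157 / 3 = 0.001386 mol.
mass C6H8O7 = 0.001386 x 192.12 = 0.2662 g, so %C6H8O7 = 0.2662/0.4752 x 100 = 56.0%.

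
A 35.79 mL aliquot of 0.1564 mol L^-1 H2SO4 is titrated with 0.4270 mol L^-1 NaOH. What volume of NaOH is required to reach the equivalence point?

n(H2SO4) = 0.1564 mol/L x 0.03579 L = 0.005598 mol.
The neutralisation is 1 H2SO4 : 2 NaOH, so n(NaOH) = 0.005598 x 2/1 = 0.01120 mol.
V(NaOH) = 0.01120 / 0.4270 = 0.02622 L = 26.2 mL.

26.2 mL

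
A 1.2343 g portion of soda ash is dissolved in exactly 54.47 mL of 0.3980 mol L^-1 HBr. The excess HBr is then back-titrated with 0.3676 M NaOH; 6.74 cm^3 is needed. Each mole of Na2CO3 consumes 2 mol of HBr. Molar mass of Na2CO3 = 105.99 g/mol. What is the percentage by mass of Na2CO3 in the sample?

Total n(HBr) added = 0.3980 x 0.05447 = 0.02168 mol.
n(NaOH) used = 0.3676 x 0.006740 = 0.002478 mol, which equals the excess n(HBr).
So n(HBr) consumed by the sample = 0.02168 - 0.002478 = 0.01920 mol.
n(Na2CO3) = 0.01920 / 2 = 0.009601 mol.
mass Na2CO3 = 0.009601 x 105.99 = 1.018 g, so %Na2CO3 = 1.018/1.2343 x 100 = 82.4%.

82.4%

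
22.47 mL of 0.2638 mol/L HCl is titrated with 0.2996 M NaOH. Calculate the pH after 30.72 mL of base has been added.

n(acid) = 0.2638 x 0.02247 = 0.005928 mol; n(NaOH) added = 0.2996 x 0.03072 = 0.009204 mol.
Base is in excess by 0.009204 - 0.005928 = 0.003276 mol in a total volume of 0.05319 L.
[OH^-] = 0.003276/0.05319 = 0.06159 M, so pOH = 1.21 and pH = 14.00 - 1.21 = 12.79.

12.79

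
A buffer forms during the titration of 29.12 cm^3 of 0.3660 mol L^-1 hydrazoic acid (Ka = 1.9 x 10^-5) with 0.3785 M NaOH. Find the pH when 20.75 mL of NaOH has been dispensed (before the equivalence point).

5.17

Initial n(HN3) = 0.3660 x 0.02912 = 0.01066 mol.
n(NaOH) added = 0.3785 x 0.02075 = 0.007854 mol, converting that many moles of HN3 to N3-.
Remaining n(HN3) = 0.002804 mol; n(N3-) = 0.007854 mol.
By Henderson-Hasselbalch, pH = pKa + log([A^-]/[HA]) = 4.72 + log(0.007854/0.002804) = 4.72 + (+0.45) = 5.17.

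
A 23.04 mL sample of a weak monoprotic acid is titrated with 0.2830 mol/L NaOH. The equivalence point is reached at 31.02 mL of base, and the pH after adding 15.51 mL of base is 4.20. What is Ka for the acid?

6.3 x 10^-5

15.51 mL is half of the equivalence volume, so this is the half-equivalence point where [HA] = [A^-].
At half-equivalence pH = pKa, so pKa = 4.20.
Ka = 10^(-4.20) = 6.3 x 10^-5.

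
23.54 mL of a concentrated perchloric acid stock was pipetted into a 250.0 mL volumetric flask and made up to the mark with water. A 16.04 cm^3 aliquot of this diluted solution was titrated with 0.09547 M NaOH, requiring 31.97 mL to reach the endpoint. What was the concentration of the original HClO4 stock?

n(NaOH) = 0.09547 x 0.03197 = 0.003052 mol.
n(HClO4) in the aliquot = 0.003052 mol.
[diluted HClO4] = 0.003052 / 0.01604 = 0.1903 M.
Dilution factor = 250.0/23.54 = 10.62, so [stock] = 0.1903 x 10.62 = 2.02 M.

2.02 M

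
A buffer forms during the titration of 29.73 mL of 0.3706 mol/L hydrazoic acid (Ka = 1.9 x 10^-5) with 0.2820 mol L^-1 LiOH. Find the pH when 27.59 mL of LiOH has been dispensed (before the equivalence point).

Initial n(HN3) = 0.3706 x 0.02973 = 0.01102 mol.
n(LiOH) added = 0.2820 x 0.02759 = 0.007780 mol, converting that many moles of HN3 to N3-.
Remaining n(HN3) = 0.003238 mol; n(N3-) = 0.007780 mol.
By Henderson-Hasselbalch, pH = pKa + log([A^-]/[HA]) = 4.72 + log(0.007780/0.003238) = 4.72 + (+0.38) = 5.10.

5.10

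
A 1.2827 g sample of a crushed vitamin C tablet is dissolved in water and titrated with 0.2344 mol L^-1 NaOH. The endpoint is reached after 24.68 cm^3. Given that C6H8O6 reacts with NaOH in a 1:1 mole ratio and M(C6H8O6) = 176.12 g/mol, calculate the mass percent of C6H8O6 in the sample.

79.4%

n(NaOH) = 0.2344 x 0.02468 = 0.005785 mol.
n(C6H8O6) = 0.005785 / 1 = 0.005785 mol.
mass of C6H8O6 = 0.005785 x 176.12 = 1.019 g.
% purity = 1.019 / 1.2827 x 100 = 79.4%.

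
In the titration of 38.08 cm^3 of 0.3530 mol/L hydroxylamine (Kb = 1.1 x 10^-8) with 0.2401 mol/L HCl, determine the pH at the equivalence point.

n(NH2OH) = 0.3530 x 0.03808 = 0.01344 mol; V(HCl) at equivalence = 0.01344/0.2401 = 0.05599 L.
At equivalence the base is fully converted to NH3OH+; total volume = 0.09407 L, so [NH3OH+] = 0.01344/0.09407 = 0.1429 M.
Ka(NH3OH+) = Kw/Kb = 1.0e-14 / 1.1 x 10^-8 = 9.09e-7.
[H^+] = sqrt(Ka x [NH3OH+]) = sqrt(9.09e-7 x 0.1429) = 0.000360 M.
pH = -log(0.000360) = 3.44.

3.44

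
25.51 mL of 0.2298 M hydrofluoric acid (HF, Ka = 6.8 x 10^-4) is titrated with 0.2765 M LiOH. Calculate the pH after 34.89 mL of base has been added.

n(acid) = 0.2298 x 0.02551 = 0.005862 mol; n(LiOH) added = 0.2765 x 0.03489 = 0.009647 mol.
Base is in excess by 0.009647 - 0.005862 = 0.003785 mol in a total volume of 0.06040 L.
[OH^-] = 0.003785/0.06040 = 0.06266 M, so pOH = 1.20 and pH = 14.00 - 1.20 = 12.80.

12.80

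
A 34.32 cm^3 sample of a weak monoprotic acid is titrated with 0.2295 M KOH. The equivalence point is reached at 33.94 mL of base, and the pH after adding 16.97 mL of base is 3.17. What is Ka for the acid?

16.97 mL is half of the equivalence volume, so this is the half-equivalence point where [HA] = [A^-].
At half-equivalence pH = pKa, so pKa = 3.17.
Ka = 10^(-3.17) = 6.8 x 10^-4.

6.8 x 10^-4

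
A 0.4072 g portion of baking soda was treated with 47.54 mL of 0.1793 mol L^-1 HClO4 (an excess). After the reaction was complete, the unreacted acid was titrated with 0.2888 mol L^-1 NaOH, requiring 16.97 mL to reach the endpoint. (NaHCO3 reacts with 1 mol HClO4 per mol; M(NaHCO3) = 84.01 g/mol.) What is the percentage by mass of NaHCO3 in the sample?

74.7%

Total n(HClO4) added = 0.1793 x 0.04754 = 0.008524 mol.
n(NaOH) used = 0.2888 x 0.01697 = 0.004901 mol, which equals the excess n(HClO4).
So n(HClO4) consumed by the sample = 0.008524 - 0.004901 = 0.003623 mol.
n(NaHCO3) = 0.003623 / 1 = 0.003623 mol.
mass NaHCO3 = 0.003623 x 84.01 = 0.3044 g, so %NaHCO3 = 0.3044/0.4072 x 100 = 74.7%.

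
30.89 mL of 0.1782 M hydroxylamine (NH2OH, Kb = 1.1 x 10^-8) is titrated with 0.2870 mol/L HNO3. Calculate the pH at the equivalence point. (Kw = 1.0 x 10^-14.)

3.50

n(NH2OH) = 0.1782 x 0.03089 = 0.005505 mol; V(HNO3) at equivalence = 0.005505/0.2870 = 0.01918 L.
At equivalence the base is fully converted to NH3OH+; total volume = 0.05007 L, so [NH3OH+] = 0.005505/0.05007 = 0.1099 M.
Ka(NH3OH+) = Kw/Kb = 1.0e-14 / 1.1 x 10^-8 = 9.09e-7.
[H^+] = sqrt(Ka x [NH3OH+]) = sqrt(9.09e-7 x 0.1099) = 0.000316 M.
pH = -log(0.000316) = 3.50.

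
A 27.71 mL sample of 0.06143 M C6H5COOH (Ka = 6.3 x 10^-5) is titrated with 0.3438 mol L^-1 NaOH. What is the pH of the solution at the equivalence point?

n(C6H5COOH) = 0.06143 x 0.02771 = 0.001702 mol; V(NaOH) at equivalence = 0.001702/0.3438 = 0.004951 L.
At equivalence all the acid is converted to C6H5COO-; total volume = 0.02771 + 0.004951 = 0.03266 L, so [C6H5COO-] = 0.001702/0.03266 = 0.05212 M.
Kb = Kw/Ka = 1.0e-14 / 6.3 x 10^-5 = 1.59e-10.
[OH^-] = sqrt(Kb x [C6H5COO-]) = sqrt(1.59e-10 x 0.05212) = 2.88e-6 M.
pOH = 5.54, so pH = 14.00 - 5.54 = 8.46.

8.46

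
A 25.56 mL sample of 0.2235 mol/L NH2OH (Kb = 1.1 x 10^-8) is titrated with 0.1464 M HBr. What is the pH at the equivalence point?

3.55

n(NH2OH) = 0.2235 x 0.02556 = 0.005713 mol; V(HBr) at equivalence = 0.005713/0.1464 = 0.03902 L.
At equivalence the base is fully converted to NH3OH+; total volume = 0.06458 L, so [NH3OH+] = 0.005713/0.06458 = 0.08846 M.
Ka(NH3OH+) = Kw/Kb = 1.0e-14 / 1.1 x 10^-8 = 9.09e-7.
[H^+] = sqrt(Ka x [NH3OH+]) = sqrt(9.09e-7 x 0.08846) = 0.000284 M.
pH = -log(0.000284) = 3.55.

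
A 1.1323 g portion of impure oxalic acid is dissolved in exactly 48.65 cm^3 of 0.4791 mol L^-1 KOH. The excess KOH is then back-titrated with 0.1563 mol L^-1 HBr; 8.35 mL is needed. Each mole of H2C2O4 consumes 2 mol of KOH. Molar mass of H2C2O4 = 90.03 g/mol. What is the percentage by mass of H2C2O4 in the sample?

87.5%

Total n(KOH) added = 0.4791 x 0.04865 = 0.02331 mol.
n(HBr) used = 0.1563 x 0.008350 = 0.001305 mol, which equals the excess n(KOH).
So n(KOH) consumed by the sample = 0.02331 - 0.001305 = 0.02200 mol.
n(H2C2O4) = 0.02200 / 2 = 0.01100 mol.
mass H2C2O4 = 0.01100 x 90.03 = 0.9905 g, so %H2C2O4 = 0.9905/1.1323 x 100 = 87.5%.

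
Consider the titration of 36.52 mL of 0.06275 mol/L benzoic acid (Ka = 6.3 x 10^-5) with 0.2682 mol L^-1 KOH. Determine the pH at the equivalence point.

8.45

n(C6H5COOH) = 0.06275 x 0.03652 = 0.002292 mol; V(KOH) at equivalence = 0.002292/0.2682 = 0.008544 L.
At equivalence all the acid is converted to C6H5COO-; total volume = 0.03652 + 0.008544 = 0.04506 L, so [C6H5COO-] = 0.002292/0.04506 = 0.05085 M.
Kb = Kw/Ka = 1.0e-14 / 6.3 x 10^-5 = 1.59e-10.
[OH^-] = sqrt(Kb x [C6H5COO-]) = sqrt(1.59e-10 x 0.05085) = 2.84e-6 M.
pOH = 5.55, so pH = 14.00 - 5.55 = 8.45.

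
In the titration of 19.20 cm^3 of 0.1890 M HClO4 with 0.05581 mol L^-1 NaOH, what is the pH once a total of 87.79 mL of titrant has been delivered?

12.07

n(acid) = 0.1890 x 0.01920 = 0.003629 mol; n(NaOH) added = 0.05581 x 0.08779 = 0.004900 mol.
Base is in excess by 0.004900 - 0.003629 = 0.001271 mol in a total volume of 0.1070 L.
[OH^-] = 0.001271/0.1070 = 0.01188 M, so pOH = 1.93 and pH = 14.00 - 1.93 = 12.07.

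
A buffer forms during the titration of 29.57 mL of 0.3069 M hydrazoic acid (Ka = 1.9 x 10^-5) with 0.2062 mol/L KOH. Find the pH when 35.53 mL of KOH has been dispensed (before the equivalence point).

Initial n(HN3) = 0.3069 x 0.02957 = 0.009075 mol.
n(KOH) added = 0.2062 x 0.03553 = 0.007326 mol, converting that many moles of HN3 to N3-.
Remaining n(HN3) = 0.001749 mol; n(N3-) = 0.007326 mol.
By Henderson-Hasselbalch, pH = pKa + log([A^-]/[HA]) = 4.72 + log(0.007326/0.001749) = 4.72 + (+0.62) = 5.34.

5.34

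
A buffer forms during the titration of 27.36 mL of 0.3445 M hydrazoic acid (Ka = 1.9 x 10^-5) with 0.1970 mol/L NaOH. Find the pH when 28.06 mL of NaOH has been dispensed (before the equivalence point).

4.87

Initial n(HN3) = 0.3445 x 0.02736 = 0.009426 mol.
n(NaOH) added = 0.1970 x 0.02806 = 0.005528 mol, converting that many moles of HN3 to N3-.
Remaining n(HN3) = 0.003898 mol; n(N3-) = 0.005528 mol.
By Henderson-Hasselbalch, pH = pKa + log([A^-]/[HA]) = 4.72 + log(0.005528/0.003898) = 4.72 + (+0.15) = 4.87.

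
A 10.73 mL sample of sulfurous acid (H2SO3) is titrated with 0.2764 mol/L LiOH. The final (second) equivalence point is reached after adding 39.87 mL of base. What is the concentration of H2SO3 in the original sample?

n(LiOH) = 0.2764 x 0.03987 = 0.01102 mol.
At the final (second) equivalence point, 2 mol OH^- react per mol H2SO3, so n(H2SO3) = 0.01102 / 2 = 0.005510 mol.
[H2SO3] = 0.005510 / 0.01073 L = 0.514 M.

0.514 M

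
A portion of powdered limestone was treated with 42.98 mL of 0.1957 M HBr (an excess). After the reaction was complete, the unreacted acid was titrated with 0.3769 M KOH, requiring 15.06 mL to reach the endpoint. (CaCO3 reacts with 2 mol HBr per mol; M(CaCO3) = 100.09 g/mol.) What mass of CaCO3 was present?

0.137 g

Total n(HBr) added = 0.1957 x 0.04298 = 0.008411 mol.
n(KOH) used = 0.3769 x 0.01506 = 0.005676 mol, which equals the excess n(HBr).
So n(HBr) consumed by the sample = 0.008411 - 0.005676 = 0.002735 mol.
n(CaCO3) = 0.002735 / 2 = 0.001368 mol.
mass = 0.001368 mol x 100.09 g/mol = 0.137 g.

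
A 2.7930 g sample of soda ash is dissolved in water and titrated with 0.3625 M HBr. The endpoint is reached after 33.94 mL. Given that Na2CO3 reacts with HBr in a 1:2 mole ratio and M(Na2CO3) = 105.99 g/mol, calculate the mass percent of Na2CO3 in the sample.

n(HBr) = 0.3625 x 0.03394 = 0.01230 mol.
n(Na2CO3) = 0.01230 / 2 = 0.006152 mol.
mass of Na2CO3 = 0.006152 x 105.99 = 0.6520 g.
% purity = 0.6520 / 2.7930 x 100 = 23.3%.

23.3%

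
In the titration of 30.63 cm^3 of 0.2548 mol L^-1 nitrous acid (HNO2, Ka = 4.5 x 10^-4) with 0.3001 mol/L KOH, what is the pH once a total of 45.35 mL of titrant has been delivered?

12.88

n(acid) = 0.2548 x 0.03063 = 0.007805 mol; n(KOH) added = 0.3001 x 0.04535 = 0.01361 mol.
Base is in excess by 0.01361 - 0.007805 = 0.005805 mol in a total volume of 0.07598 L.
[OH^-] = 0.005805/0.07598 = 0.07640 M, so pOH = 1.12 and pH = 14.00 - 1.12 = 12.88.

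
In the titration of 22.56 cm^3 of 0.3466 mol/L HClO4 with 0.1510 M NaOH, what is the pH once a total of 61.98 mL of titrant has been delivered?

n(acid) = 0.3466 x 0.02256 = 0.007819 mol; n(NaOH) added = 0.1510 x 0.06198 = 0.009359 mol.
Base is in excess by 0.009359 - 0.007819 = 0.001540 mol in a total volume of 0.08454 L.
[OH^-] = 0.001540/0.08454 = 0.01821 M, so pOH = 1.74 and pH = 14.00 - 1.74 = 12.26.

12.26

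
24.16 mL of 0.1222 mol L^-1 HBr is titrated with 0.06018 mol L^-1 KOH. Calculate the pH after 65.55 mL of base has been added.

n(acid) = 0.1222 x 0.02416 = 0.002952 mol; n(KOH) added = 0.06018 x 0.06555 = 0.003945 mol.
Base is in excess by 0.003945 - 0.002952 = 0.0009924 mol in a total volume of 0.08971 L.
[OH^-] = 0.0009924/0.08971 = 0.01106 M, so pOH = 1.96 and pH = 14.00 - 1.96 = 12.04.

12.04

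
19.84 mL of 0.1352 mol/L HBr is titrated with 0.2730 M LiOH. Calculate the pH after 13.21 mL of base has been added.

n(acid) = 0.1352 x 0.01984 = 0.002682 mol; n(LiOH) added = 0.2730 x 0.01321 = 0.003606 mol.
Base is in excess by 0.003606 - 0.002682 = 0.0009240 mol in a total volume of 0.03305 L.
[OH^-] = 0.0009240/0.03305 = 0.02796 M, so pOH = 1.55 and pH = 14.00 - 1.55 = 12.45.

12.45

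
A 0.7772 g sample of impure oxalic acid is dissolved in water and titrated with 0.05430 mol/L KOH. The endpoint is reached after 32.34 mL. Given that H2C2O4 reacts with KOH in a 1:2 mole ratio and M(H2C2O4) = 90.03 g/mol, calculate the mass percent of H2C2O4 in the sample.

n(KOH) = 0.05430 x 0.03234 = 0.001756 mol.
n(H2C2O4) = 0.001756 / 2 = 0.0008780 mol.
mass of H2C2O4 = 0.0008780 x 90.03 = 0.07905 g.
% purity = 0.07905 / 0.7772 x 100 = 10.2%.

10.2%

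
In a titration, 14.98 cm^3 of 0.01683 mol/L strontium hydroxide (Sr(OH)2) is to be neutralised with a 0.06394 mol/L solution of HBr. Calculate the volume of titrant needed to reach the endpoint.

n(Sr(OH)2) = 0.01683 mol/L x 0.01498 L = 0.0002521 mol.
The neutralisation is 1 Sr(OH)2 : 2 HBr, so n(HBr) = 0.0002521 x 2/1 = 0.0005042 mol.
V(HBr) = 0.0005042 / 0.06394 = 0.007886 L = 7.89 mL.

7.89 mL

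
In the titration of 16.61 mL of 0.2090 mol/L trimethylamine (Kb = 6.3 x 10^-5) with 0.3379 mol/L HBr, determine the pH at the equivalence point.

5.34

n((CH3)3N) = 0.2090 x 0.01661 = 0.003471 mol; V(HBr) at equivalence = 0.003471/0.3379 = 0.01027 L.
At equivalence the base is fully converted to (CH3)3NH+; total volume = 0.02688 L, so [(CH3)3NH+] = 0.003471/0.02688 = 0.1291 M.
Ka((CH3)3NH+) = Kw/Kb = 1.0e-14 / 6.3 x 10^-5 = 1.59e-10.
[H^+] = sqrt(Ka x [(CH3)3NH+]) = sqrt(1.59e-10 x 0.1291) = 4.53e-6 M.
pH = -log(4.53e-6) = 5.34.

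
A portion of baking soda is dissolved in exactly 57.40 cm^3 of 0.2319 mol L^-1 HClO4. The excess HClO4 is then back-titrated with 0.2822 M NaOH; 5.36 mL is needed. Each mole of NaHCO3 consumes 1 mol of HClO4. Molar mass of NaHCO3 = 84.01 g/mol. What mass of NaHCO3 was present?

Total n(HClO4) added = 0.2319 x 0.05740 = 0.01331 mol.
n(NaOH) used = 0.2822 x 0.005360 = 0.001513 mol, which equals the excess n(HClO4).
So n(HClO4) consumed by the sample = 0.01331 - 0.001513 = 0.01180 mol.
n(NaHCO3) = 0.01180 / 1 = 0.01180 mol.
mass = 0.01180 mol x 84.01 g/mol = 0.991 g.

0.991 g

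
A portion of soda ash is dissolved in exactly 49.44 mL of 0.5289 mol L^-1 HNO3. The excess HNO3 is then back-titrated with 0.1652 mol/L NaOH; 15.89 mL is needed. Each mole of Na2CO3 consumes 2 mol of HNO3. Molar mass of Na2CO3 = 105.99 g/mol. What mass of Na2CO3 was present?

Total n(HNO3) added = 0.5289 x 0.04944 = 0.02615 mol.
n(NaOH) used = 0.1652 x 0.01589 = 0.002625 mol, which equals the excess n(HNO3).
So n(HNO3) consumed by the sample = 0.02615 - 0.002625 = 0.02352 mol.
n(Na2CO3) = 0.02352 / 2 = 0.01176 mol.
mass = 0.01176 mol x 105.99 g/mol = 1.25 g.

1.25 g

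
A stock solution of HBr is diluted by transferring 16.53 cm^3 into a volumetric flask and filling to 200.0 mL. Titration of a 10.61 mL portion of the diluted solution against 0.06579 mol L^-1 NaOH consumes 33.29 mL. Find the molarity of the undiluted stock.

2.50 M

n(NaOH) = 0.06579 x 0.03329 = 0.002190 mol.
n(HBr) in the aliquot = 0.002190 mol.
[diluted HBr] = 0.002190 / 0.01061 = 0.2064 M.
Dilution factor = 200.0/16.53 = 12.10, so [stock] = 0.2064 x 12.10 = 2.50 M.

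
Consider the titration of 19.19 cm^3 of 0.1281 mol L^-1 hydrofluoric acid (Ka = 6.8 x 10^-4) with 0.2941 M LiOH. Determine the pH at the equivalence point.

n(HF) = 0.1281 x 0.01919 = 0.002458 mol; V(LiOH) at equivalence = 0.002458/0.2941 = 0.008359 L.
At equivalence all the acid is converted to F-; total volume = 0.01919 + 0.008359 = 0.02755 L, so [F-] = 0.002458/0.02755 = 0.08923 M.
Kb = Kw/Ka = 1.0e-14 / 6.8 x 10^-4 = 1.47e-11.
[OH^-] = sqrt(Kb x [F-]) = sqrt(1.47e-11 x 0.08923) = 1.15e-6 M.
pOH = 5.94, so pH = 14.00 - 5.94 = 8.06.

8.06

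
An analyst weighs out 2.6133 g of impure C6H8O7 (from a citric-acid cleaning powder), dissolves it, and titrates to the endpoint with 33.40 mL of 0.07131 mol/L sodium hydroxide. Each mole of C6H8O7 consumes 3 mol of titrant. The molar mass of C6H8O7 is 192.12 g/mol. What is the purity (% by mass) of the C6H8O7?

5.84%

n(NaOH) = 0.07131 x 0.03340 = 0.002382 mol.
n(C6H8O7) = 0.002382 / 3 = 0.0007939 mol.
mass of C6H8O7 = 0.0007939 x 192.12 = 0.1525 g.
% purity = 0.1525 / 2.6133 x 100 = 5.84%.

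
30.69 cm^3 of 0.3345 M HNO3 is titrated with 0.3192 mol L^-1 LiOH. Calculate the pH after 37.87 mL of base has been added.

12.42

n(acid) = 0.3345 x 0.03069 = 0.01027 mol; n(LiOH) added = 0.3192 x 0.03787 = 0.01209 mol.
Base is in excess by 0.01209 - 0.01027 = 0.001822 mol in a total volume of 0.06856 L.
[OH^-] = 0.001822/0.06856 = 0.02658 M, so pOH = 1.58 and pH = 14.00 - 1.58 = 12.42.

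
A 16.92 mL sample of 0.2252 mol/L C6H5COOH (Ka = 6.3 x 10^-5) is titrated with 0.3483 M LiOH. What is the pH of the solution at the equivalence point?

n(C6H5COOH) = 0.2252 x 0.01692 = 0.003810 mol; V(LiOH) at equivalence = 0.003810/0.3483 = 0.01094 L.
At equivalence all the acid is converted to C6H5COO-; total volume = 0.01692 + 0.01094 = 0.02786 L, so [C6H5COO-] = 0.003810/0.02786 = 0.1368 M.
Kb = Kw/Ka = 1.0e-14 / 6.3 x 10^-5 = 1.59e-10.
[OH^-] = sqrt(Kb x [C6H5COO-]) = sqrt(1.59e-10 x 0.1368) = 4.66e-6 M.
pOH = 5.33, so pH = 14.00 - 5.33 = 8.67.

8.67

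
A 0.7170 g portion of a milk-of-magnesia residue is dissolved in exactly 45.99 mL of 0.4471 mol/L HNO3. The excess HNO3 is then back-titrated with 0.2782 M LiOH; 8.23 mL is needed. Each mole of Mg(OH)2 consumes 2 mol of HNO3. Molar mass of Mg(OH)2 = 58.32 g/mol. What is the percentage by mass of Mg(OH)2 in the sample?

Total n(HNO3) added = 0.4471 x 0.04599 = 0.02056 mol.
n(LiOH) used = 0.2782 x 0.008230 = 0.002290 mol, which equals the excess n(HNO3).
So n(HNO3) consumed by the sample = 0.02056 - 0.002290 = 0.01827 mol.
n(Mg(OH)2) = 0.01827 / 2 = 0.009136 mol.
mass Mg(OH)2 = 0.009136 x 58.32 = 0.5328 g, so %Mg(OH)2 = 0.5328/0.7170 x 100 = 74.3%.

74.3%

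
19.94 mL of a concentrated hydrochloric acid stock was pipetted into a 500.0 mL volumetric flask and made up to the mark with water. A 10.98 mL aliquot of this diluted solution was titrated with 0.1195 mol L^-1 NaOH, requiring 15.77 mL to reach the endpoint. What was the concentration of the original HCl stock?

4.30 M

n(NaOH) = 0.1195 x 0.01577 = 0.001885 mol.
n(HCl) in the aliquot = 0.001885 mol.
[diluted HCl] = 0.001885 / 0.01098 = 0.1716 M.
Dilution factor = 500.0/19.94 = 25.08, so [stock] = 0.1716 x 25.08 = 4.30 M.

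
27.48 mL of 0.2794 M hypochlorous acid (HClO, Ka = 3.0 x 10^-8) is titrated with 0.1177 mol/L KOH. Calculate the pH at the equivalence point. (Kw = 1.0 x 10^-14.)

n(HClO) = 0.2794 x 0.02748 = 0.007678 mol; V(KOH) at equivalence = 0.007678/0.1177 = 0.06523 L.
At equivalence all the acid is converted to ClO-; total volume = 0.02748 + 0.06523 = 0.09271 L, so [ClO-] = 0.007678/0.09271 = 0.08281 M.
Kb = Kw/Ka = 1.0e-14 / 3.0 x 10^-8 = 3.33e-7.
[OH^-] = sqrt(Kb x [ClO-]) = sqrt(3.33e-7 x 0.08281) = 0.000166 M.
pOH = 3.78, so pH = 14.00 - 3.78 = 10.22.

10.22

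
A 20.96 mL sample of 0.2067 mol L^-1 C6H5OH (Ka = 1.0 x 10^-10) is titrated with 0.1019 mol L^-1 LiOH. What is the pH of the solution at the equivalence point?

11.42

n(C6H5OH) = 0.2067 x 0.02096 = 0.004332 mol; V(LiOH) at equivalence = 0.004332/0.1019 = 0.04252 L.
At equivalence all the acid is converted to C6H5O-; total volume = 0.02096 + 0.04252 = 0.06348 L, so [C6H5O-] = 0.004332/0.06348 = 0.06825 M.
Kb = Kw/Ka = 1.0e-14 / 1.0 x 10^-10 = 0.000100.
[OH^-] = sqrt(Kb x [C6H5O-]) = sqrt(0.000100 x 0.06825) = 0.00261 M.
pOH = 2.58, so pH = 14.00 - 2.58 = 11.42.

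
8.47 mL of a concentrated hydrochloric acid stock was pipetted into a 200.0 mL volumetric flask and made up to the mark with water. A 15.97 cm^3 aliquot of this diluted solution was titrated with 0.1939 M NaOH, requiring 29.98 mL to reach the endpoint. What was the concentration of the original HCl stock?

8.60 M

n(NaOH) = 0.1939 x 0.02998 = 0.005813 mol.
n(HCl) in the aliquot = 0.005813 mol.
[diluted HCl] = 0.005813 / 0.01597 = 0.3640 M.
Dilution factor = 200.0/8.470 = 23.61, so [stock] = 0.3640 x 23.61 = 8.60 M.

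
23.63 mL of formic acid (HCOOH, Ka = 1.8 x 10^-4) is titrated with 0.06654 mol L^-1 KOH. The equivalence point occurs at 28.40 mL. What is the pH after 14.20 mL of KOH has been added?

14.20 mL is exactly half the equivalence volume (28.40/2), i.e. the half-equivalence point.
There, n(HA) = n(A^-), so pH = pKa = -log(1.8 x 10^-4) = 3.74.

3.74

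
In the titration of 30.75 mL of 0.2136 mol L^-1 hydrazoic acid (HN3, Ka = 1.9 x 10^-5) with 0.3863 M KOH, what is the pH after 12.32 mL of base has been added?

Initial n(HN3) = 0.2136 x 0.03075 = 0.006568 mol.
n(KOH) added = 0.3863 x 0.01232 = 0.004759 mol, converting that many moles of HN3 to N3-.
Remaining n(HN3) = 0.001809 mol; n(N3-) = 0.004759 mol.
By Henderson-Hasselbalch, pH = pKa + log([A^-]/[HA]) = 4.72 + log(0.004759/0.001809) = 4.72 + (+0.42) = 5.14.

5.14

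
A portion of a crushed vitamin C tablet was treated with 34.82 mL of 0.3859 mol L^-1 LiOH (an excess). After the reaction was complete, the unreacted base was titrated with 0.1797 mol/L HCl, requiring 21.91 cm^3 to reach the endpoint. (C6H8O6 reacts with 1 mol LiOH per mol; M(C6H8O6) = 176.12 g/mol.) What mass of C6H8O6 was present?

1.67 g

Total n(LiOH) added = 0.3859 x 0.03482 = 0.01344 mol.
n(HCl) used = 0.1797 x 0.02191 = 0.003937 mol, which equals the excess n(LiOH).
So n(LiOH) consumed by the sample = 0.01344 - 0.003937 = 0.009500 mol.
n(C6H8O6) = 0.009500 / 1 = 0.009500 mol.
mass = 0.009500 mol x 176.12 g/mol = 1.67 g.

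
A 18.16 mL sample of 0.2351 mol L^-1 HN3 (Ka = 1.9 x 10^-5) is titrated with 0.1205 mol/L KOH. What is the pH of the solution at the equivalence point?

n(HN3) = 0.2351 x 0.01816 = 0.004269 mol; V(KOH) at equivalence = 0.004269/0.1205 = 0.03543 L.
At equivalence all the acid is converted to N3-; total volume = 0.01816 + 0.03543 = 0.05359 L, so [N3-] = 0.004269/0.05359 = 0.07967 M.
Kb = Kw/Ka = 1.0e-14 / 1.9 x 10^-5 = 5.26e-10.
[OH^-] = sqrt(Kb x [N3-]) = sqrt(5.26e-10 x 0.07967) = 6.48e-6 M.
pOH = 5.19, so pH = 14.00 - 5.19 = 8.81.

8.81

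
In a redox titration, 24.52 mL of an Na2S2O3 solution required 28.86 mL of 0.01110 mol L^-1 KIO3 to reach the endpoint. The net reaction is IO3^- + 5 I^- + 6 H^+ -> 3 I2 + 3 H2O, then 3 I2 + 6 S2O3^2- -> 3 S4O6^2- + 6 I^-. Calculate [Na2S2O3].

n(KIO3) = 0.01110 x 0.02886 = 0.0003203 mol.
From the balanced equation, 1 mol KIO3 reacts with 6 mol Na2S2O3, so n(Na2S2O3) = 0.0003203 x 6/1 = 0.001922 mol.
[Na2S2O3] = 0.001922 / 0.02452 L = 0.0784 M.

0.0784 M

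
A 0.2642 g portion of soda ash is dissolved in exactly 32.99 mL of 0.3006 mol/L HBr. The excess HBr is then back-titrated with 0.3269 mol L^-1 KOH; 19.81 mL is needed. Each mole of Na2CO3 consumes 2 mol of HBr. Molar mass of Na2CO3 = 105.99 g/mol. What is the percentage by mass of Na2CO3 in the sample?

Total n(HBr) added = 0.3006 x 0.03299 = 0.009917 mol.
n(KOH) used = 0.3269 x 0.01981 = 0.006476 mol, which equals the excess n(HBr).
So n(HBr) consumed by the sample = 0.009917 - 0.006476 = 0.003441 mol.
n(Na2CO3) = 0.003441 / 2 = 0.001720 mol.
mass Na2CO3 = 0.001720 x 105.99 = 0.1824 g, so %Na2CO3 = 0.1824/0.2642 x 100 = 69.0%.

69.0%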